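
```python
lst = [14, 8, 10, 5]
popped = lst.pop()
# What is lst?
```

[14, 8, 10]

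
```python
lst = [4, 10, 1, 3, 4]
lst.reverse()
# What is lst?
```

[4, 3, 1, 10, 4]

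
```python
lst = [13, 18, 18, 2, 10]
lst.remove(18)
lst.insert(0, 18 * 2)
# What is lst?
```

After line 1: lst = [13, 18, 18, 2, 10]
After line 2 (remove first 18): lst = [13, 18, 2, 10]
After line 3 (insert 36 at index 0): lst = [36, 13, 18, 2, 10]

[36, 13, 18, 2, 10]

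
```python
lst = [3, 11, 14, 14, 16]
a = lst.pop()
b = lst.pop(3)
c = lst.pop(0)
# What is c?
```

After line 1: lst = [3, 11, 14, 14, 16]
After line 2 (pop() -> a = 16): lst = [3, 11, 14, 14]
After line 3 (pop(3) -> b = 14): lst = [3, 11, 14]
After line 4 (pop(0) -> c = 3): lst = [11, 14]

3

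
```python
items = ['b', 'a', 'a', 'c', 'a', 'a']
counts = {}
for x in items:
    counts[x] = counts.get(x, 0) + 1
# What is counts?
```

Initial: counts = {}, items = ['b', 'a', 'a', 'c', 'a', 'a']
See 'b': counts = {'b': 1}
See 'a': counts = {'b': 1, 'a': 1}
See 'a': counts = {'b': 1, 'a': 2}
See 'c': counts = {'b': 1, 'a': 2, 'c': 1}
See 'a': counts = {'b': 1, 'a': 3, 'c': 1}
See 'a': counts = {'b': 1, 'a': 4, 'c': 1}

{'b': 1, 'a': 4, 'c': 1}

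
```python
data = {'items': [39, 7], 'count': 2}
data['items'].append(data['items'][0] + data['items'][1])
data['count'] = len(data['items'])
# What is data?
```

After line 1: data = {'items': [39, 7], 'count': 2}
After line 2 (append 39 + 7 = 46): data = {'items': [39, 7, 46], 'count': 2}
After line 3 (count = len(items) = 3): data = {'items': [39, 7, 46], 'count': 3}

{'items': [39, 7, 46], 'count': 3}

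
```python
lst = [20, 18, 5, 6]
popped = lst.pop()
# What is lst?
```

[20, 18, 5]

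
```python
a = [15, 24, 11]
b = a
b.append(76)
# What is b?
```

After line 1: a = [15, 24, 11]
After line 2 (b = a is an alias, same object): a = [15, 24, 11], b = [15, 24, 11]
After line 3 (b.append mutates the shared list): a = [15, 24, 11, 76], b = [15, 24, 11, 76]

[15, 24, 11, 76]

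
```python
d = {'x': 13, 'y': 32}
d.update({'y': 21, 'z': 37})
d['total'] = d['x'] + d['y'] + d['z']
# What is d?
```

After line 1: d = {'x': 13, 'y': 32}
After line 2 (y overwritten, z added): d = {'x': 13, 'y': 21, 'z': 37}
After line 3 (total = 13 + 21 + 37 = 71): d = {'x': 13, 'y': 21, 'z': 37, 'total': 71}

{'x': 13, 'y': 21, 'z': 37, 'total': 71}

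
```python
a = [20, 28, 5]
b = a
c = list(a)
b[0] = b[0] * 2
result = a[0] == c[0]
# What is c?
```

After line 1: a = [20, 28, 5]
After line 2 (b = a, alias): a = [20, 28, 5], b = [20, 28, 5]
After line 3 (c = list(a) is a copy, new object): c = [20, 28, 5]
After line 4 (b[0] = 20 * 2 = 40; mutates shared a/b): a = b = [40, 28, 5], c = [20, 28, 5]
After line 5 (a[0] = 40, c[0] = 20; result = False)

[20, 28, 5]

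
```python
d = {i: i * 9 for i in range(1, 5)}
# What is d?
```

{1: 9, 2: 18, 3: 27, 4: 36}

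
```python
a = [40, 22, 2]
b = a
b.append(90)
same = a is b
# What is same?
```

After line 1: a = [40, 22, 2]
After line 2 (b = a is an alias, same object): a = [40, 22, 2], b = [40, 22, 2]
After line 3 (b.append mutates the shared list): a = [40, 22, 2, 90], b = [40, 22, 2, 90]
After line 4 (same = a is b; same object -> True): same = True

True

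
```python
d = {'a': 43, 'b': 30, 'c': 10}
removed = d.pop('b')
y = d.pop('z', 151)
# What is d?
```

After line 1: d = {'a': 43, 'b': 30, 'c': 10}
After line 2 (pop 'b' returns 30): d = {'a': 43, 'c': 10}, removed = 30
After line 3 (pop 'z' missing, returns default 151): d = {'a': 43, 'c': 10}, y = 151

{'a': 43, 'c': 10}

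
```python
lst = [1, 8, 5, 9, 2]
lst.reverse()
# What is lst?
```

[2, 9, 5, 8, 1]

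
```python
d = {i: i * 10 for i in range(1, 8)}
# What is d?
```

{1: 10, 2: 20, 3: 30, 4: 40, 5: 50, 6: 60, 7: 70}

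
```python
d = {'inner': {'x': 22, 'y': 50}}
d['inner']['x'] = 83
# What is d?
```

After line 1: d = {'inner': {'x': 22, 'y': 50}}
After line 2 (inner x overwritten): d = {'inner': {'x': 83, 'y': 50}}

{'inner': {'x': 83, 'y': 50}}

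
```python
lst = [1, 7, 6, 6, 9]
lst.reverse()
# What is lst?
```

[9, 6, 6, 7, 1]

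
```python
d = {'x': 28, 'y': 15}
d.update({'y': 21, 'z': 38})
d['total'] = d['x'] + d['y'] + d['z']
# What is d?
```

After line 1: d = {'x': 28, 'y': 15}
After line 2 (y overwritten, z added): d = {'x': 28, 'y': 21, 'z': 38}
After line 3 (total = 28 + 21 + 38 = 87): d = {'x': 28, 'y': 21, 'z': 38, 'total': 87}

{'x': 28, 'y': 21, 'z': 38, 'total': 87}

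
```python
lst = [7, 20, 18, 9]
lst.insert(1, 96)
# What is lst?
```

[7, 96, 20, 18, 9]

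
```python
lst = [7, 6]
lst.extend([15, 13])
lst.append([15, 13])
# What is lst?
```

After line 1: lst = [7, 6]
After line 2 (extend unpacks [15, 13]): lst = [7, 6, 15, 13]
After line 3 (append adds [15, 13] as single element): lst = [7, 6, 15, 13, [15, 13]]

[7, 6, 15, 13, [15, 13]]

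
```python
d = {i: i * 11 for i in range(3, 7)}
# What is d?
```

{3: 33, 4: 44, 5: 55, 6: 66}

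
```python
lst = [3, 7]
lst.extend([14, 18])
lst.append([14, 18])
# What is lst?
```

After line 1: lst = [3, 7]
After line 2 (extend unpacks [14, 18]): lst = [3, 7, 14, 18]
After line 3 (append adds [14, 18] as single element): lst = [3, 7, 14, 18, [14, 18]]

[3, 7, 14, 18, [14, 18]]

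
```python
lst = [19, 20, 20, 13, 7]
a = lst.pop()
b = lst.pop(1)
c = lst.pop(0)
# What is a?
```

After line 1: lst = [19, 20, 20, 13, 7]
After line 2 (pop() -> a = 7): lst = [19, 20, 20, 13]
After line 3 (pop(1) -> b = 20): lst = [19, 20, 13]
After line 4 (pop(0) -> c = 19): lst = [20, 13]

7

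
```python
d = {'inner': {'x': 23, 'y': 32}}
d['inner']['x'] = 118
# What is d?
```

After line 1: d = {'inner': {'x': 23, 'y': 32}}
After line 2 (inner x overwritten): d = {'inner': {'x': 118, 'y': 32}}

{'inner': {'x': 118, 'y': 32}}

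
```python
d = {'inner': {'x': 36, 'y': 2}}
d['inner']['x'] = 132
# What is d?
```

After line 1: d = {'inner': {'x': 36, 'y': 2}}
After line 2 (inner x overwritten): d = {'inner': {'x': 132, 'y': 2}}

{'inner': {'x': 132, 'y': 2}}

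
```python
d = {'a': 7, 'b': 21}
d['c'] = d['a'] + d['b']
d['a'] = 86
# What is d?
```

After line 1: d = {'a': 7, 'b': 21}
After line 2 (d['c'] = 7 + 21): d = {'a': 7, 'b': 21, 'c': 28}
After line 3: d = {'a': 86, 'b': 21, 'c': 28}

{'a': 86, 'b': 21, 'c': 28}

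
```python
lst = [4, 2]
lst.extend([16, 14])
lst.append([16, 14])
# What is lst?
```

After line 1: lst = [4, 2]
After line 2 (extend unpacks [16, 14]): lst = [4, 2, 16, 14]
After line 3 (append adds [16, 14] as single element): lst = [4, 2, 16, 14, [16, 14]]

[4, 2, 16, 14, [16, 14]]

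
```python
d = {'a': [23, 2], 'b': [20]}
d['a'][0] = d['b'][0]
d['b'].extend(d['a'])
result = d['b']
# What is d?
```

After line 1: d = {'a': [23, 2], 'b': [20]}
After line 2 (a[0] = b[0] = 20): d = {'a': [20, 2], 'b': [20]}
After line 3 (b.extend(a) appends [20, 2]): d = {'a': [20, 2], 'b': [20, 20, 2]}
After line 4: result = d['b'] = [20, 20, 2]

{'a': [20, 2], 'b': [20, 20, 2]}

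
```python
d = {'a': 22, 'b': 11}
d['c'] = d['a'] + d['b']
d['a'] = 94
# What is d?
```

After line 1: d = {'a': 22, 'b': 11}
After line 2 (d['c'] = 22 + 11): d = {'a': 22, 'b': 11, 'c': 33}
After line 3: d = {'a': 94, 'b': 11, 'c': 33}

{'a': 94, 'b': 11, 'c': 33}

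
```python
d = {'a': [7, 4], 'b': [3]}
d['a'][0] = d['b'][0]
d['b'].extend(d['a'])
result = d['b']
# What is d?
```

After line 1: d = {'a': [7, 4], 'b': [3]}
After line 2 (a[0] = b[0] = 3): d = {'a': [3, 4], 'b': [3]}
After line 3 (b.extend(a) appends [3, 4]): d = {'a': [3, 4], 'b': [3, 3, 4]}
After line 4: result = d['b'] = [3, 3, 4]

{'a': [3, 4], 'b': [3, 3, 4]}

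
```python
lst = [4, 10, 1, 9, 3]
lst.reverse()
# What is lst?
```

[3, 9, 1, 10, 4]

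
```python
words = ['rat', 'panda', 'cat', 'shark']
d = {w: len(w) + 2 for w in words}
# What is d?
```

{'rat': 5, 'panda': 7, 'cat': 5, 'shark': 7}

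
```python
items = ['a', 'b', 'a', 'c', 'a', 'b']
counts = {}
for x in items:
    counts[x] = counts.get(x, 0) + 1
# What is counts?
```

Initial: counts = {}, items = ['a', 'b', 'a', 'c', 'a', 'b']
See 'a': counts = {'a': 1}
See 'b': counts = {'a': 1, 'b': 1}
See 'a': counts = {'a': 2, 'b': 1}
See 'c': counts = {'a': 2, 'b': 1, 'c': 1}
See 'a': counts = {'a': 3, 'b': 1, 'c': 1}
See 'b': counts = {'a': 3, 'b': 2, 'c': 1}

{'a': 3, 'b': 2, 'c': 1}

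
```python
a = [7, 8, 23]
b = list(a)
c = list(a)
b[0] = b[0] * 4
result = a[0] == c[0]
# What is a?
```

After line 1: a = [7, 8, 23]
After line 2 (b = list(a), copy): a = [7, 8, 23], b = [7, 8, 23]
After line 3 (c = list(a) is a copy, new object): c = [7, 8, 23]
After line 4 (b[0] = 7 * 4 = 28; only b mutates (copy)): a = [7, 8, 23], b = [28, 8, 23], c = [7, 8, 23]
After line 5 (a[0] = 7, c[0] = 7; result = True)

[7, 8, 23]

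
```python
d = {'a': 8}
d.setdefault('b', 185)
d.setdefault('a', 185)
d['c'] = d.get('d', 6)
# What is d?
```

After line 1: d = {'a': 8}
After line 2 (setdefault adds 'b'=185): d = {'a': 8, 'b': 185}
After line 3 (setdefault 'a' no-op, already exists): d = {'a': 8, 'b': 185}
After line 4 (get('d', 6) returns default since 'd' not in d): d = {'a': 8, 'b': 185, 'c': 6}

{'a': 8, 'b': 185, 'c': 6}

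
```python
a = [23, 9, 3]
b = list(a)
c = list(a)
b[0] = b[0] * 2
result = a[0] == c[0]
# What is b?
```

After line 1: a = [23, 9, 3]
After line 2 (b = list(a), copy): a = [23, 9, 3], b = [23, 9, 3]
After line 3 (c = list(a) is a copy, new object): c = [23, 9, 3]
After line 4 (b[0] = 23 * 2 = 46; only b mutates (copy)): a = [23, 9, 3], b = [46, 9, 3], c = [23, 9, 3]
After line 5 (a[0] = 23, c[0] = 23; result = True)

[46, 9, 3]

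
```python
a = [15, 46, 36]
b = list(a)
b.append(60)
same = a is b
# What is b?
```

After line 1: a = [15, 46, 36]
After line 2 (b = list(a) is a shallow copy, new object): a = [15, 46, 36], b = [15, 46, 36]
After line 3 (append only mutates b): a = [15, 46, 36], b = [15, 46, 36, 60]
After line 4 (same = a is b; different objects -> False): same = False

[15, 46, 36, 60]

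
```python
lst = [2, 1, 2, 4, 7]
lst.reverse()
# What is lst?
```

[7, 4, 2, 1, 2]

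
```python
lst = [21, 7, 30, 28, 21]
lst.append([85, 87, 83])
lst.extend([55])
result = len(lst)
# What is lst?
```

After line 1: lst = [21, 7, 30, 28, 21]
After line 2 (append adds [85, 87, 83] as single element): lst = [21, 7, 30, 28, 21, [85, 87, 83]]
After line 3 (extend unpacks [55], adds 55): lst = [21, 7, 30, 28, 21, [85, 87, 83], 55]
After line 4: result = len(lst) = 7

[21, 7, 30, 28, 21, [85, 87, 83], 55]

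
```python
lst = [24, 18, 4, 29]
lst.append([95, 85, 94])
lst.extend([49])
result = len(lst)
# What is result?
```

After line 1: lst = [24, 18, 4, 29]
After line 2 (append adds [95, 85, 94] as single element): lst = [24, 18, 4, 29, [95, 85, 94]]
After line 3 (extend unpacks [49], adds 49): lst = [24, 18, 4, 29, [95, 85, 94], 49]
After line 4: result = len(lst) = 6

6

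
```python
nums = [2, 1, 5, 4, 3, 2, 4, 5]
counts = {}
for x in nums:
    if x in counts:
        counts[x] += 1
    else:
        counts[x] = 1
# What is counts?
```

Initial: counts = {}, nums = [2, 1, 5, 4, 3, 2, 4, 5]
See 2: counts = {2: 1}
See 1: counts = {2: 1, 1: 1}
See 5: counts = {2: 1, 1: 1, 5: 1}
See 4: counts = {2: 1, 1: 1, 5: 1, 4: 1}
See 3: counts = {2: 1, 1: 1, 5: 1, 4: 1, 3: 1}
See 2: counts = {2: 2, 1: 1, 5: 1, 4: 1, 3: 1}
See 4: counts = {2: 2, 1: 1, 5: 1, 4: 2, 3: 1}
See 5: counts = {2: 2, 1: 1, 5: 2, 4: 2, 3: 1}

{2: 2, 1: 1, 5: 2, 4: 2, 3: 1}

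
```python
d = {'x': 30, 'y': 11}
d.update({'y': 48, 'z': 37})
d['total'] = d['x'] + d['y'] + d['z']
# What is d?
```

After line 1: d = {'x': 30, 'y': 11}
After line 2 (y overwritten, z added): d = {'x': 30, 'y': 48, 'z': 37}
After line 3 (total = 30 + 48 + 37 = 115): d = {'x': 30, 'y': 48, 'z': 37, 'total': 115}

{'x': 30, 'y': 48, 'z': 37, 'total': 115}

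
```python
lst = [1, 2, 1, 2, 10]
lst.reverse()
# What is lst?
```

[10, 2, 1, 2, 1]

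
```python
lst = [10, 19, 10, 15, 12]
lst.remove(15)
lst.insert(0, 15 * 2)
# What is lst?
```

After line 1: lst = [10, 19, 10, 15, 12]
After line 2 (remove first 15): lst = [10, 19, 10, 12]
After line 3 (insert 30 at index 0): lst = [30, 10, 19, 10, 12]

[30, 10, 19, 10, 12]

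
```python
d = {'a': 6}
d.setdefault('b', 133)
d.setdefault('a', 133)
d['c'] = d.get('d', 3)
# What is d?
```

After line 1: d = {'a': 6}
After line 2 (setdefault adds 'b'=133): d = {'a': 6, 'b': 133}
After line 3 (setdefault 'a' no-op, already exists): d = {'a': 6, 'b': 133}
After line 4 (get('d', 3) returns default since 'd' not in d): d = {'a': 6, 'b': 133, 'c': 3}

{'a': 6, 'b': 133, 'c': 3}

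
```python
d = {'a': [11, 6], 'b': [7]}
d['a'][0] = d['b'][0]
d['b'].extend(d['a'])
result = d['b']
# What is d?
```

After line 1: d = {'a': [11, 6], 'b': [7]}
After line 2 (a[0] = b[0] = 7): d = {'a': [7, 6], 'b': [7]}
After line 3 (b.extend(a) appends [7, 6]): d = {'a': [7, 6], 'b': [7, 7, 6]}
After line 4: result = d['b'] = [7, 7, 6]

{'a': [7, 6], 'b': [7, 7, 6]}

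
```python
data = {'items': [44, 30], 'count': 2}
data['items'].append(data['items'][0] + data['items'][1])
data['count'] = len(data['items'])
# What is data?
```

After line 1: data = {'items': [44, 30], 'count': 2}
After line 2 (append 44 + 30 = 74): data = {'items': [44, 30, 74], 'count': 2}
After line 3 (count = len(items) = 3): data = {'items': [44, 30, 74], 'count': 3}

{'items': [44, 30, 74], 'count': 3}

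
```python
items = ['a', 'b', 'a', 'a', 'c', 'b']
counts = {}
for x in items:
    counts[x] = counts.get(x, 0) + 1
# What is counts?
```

Initial: counts = {}, items = ['a', 'b', 'a', 'a', 'c', 'b']
See 'a': counts = {'a': 1}
See 'b': counts = {'a': 1, 'b': 1}
See 'a': counts = {'a': 2, 'b': 1}
See 'a': counts = {'a': 3, 'b': 1}
See 'c': counts = {'a': 3, 'b': 1, 'c': 1}
See 'b': counts = {'a': 3, 'b': 2, 'c': 1}

{'a': 3, 'b': 2, 'c': 1}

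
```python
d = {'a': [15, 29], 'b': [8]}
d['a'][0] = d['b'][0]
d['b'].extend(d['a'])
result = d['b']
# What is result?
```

After line 1: d = {'a': [15, 29], 'b': [8]}
After line 2 (a[0] = b[0] = 8): d = {'a': [8, 29], 'b': [8]}
After line 3 (b.extend(a) appends [8, 29]): d = {'a': [8, 29], 'b': [8, 8, 29]}
After line 4: result = d['b'] = [8, 8, 29]

[8, 8, 29]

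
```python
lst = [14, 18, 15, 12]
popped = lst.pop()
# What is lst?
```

[14, 18, 15]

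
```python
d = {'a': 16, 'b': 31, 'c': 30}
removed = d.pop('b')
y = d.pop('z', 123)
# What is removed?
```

After line 1: d = {'a': 16, 'b': 31, 'c': 30}
After line 2 (pop 'b' returns 31): d = {'a': 16, 'c': 30}, removed = 31
After line 3 (pop 'z' missing, returns default 123): d = {'a': 16, 'c': 30}, y = 123

31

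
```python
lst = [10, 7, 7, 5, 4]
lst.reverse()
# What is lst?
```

[4, 5, 7, 7, 10]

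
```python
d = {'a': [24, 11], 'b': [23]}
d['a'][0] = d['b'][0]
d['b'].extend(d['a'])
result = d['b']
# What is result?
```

After line 1: d = {'a': [24, 11], 'b': [23]}
After line 2 (a[0] = b[0] = 23): d = {'a': [23, 11], 'b': [23]}
After line 3 (b.extend(a) appends [23, 11]): d = {'a': [23, 11], 'b': [23, 23, 11]}
After line 4: result = d['b'] = [23, 23, 11]

[23, 23, 11]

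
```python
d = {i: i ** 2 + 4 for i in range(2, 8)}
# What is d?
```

{2: 8, 3: 13, 4: 20, 5: 29, 6: 40, 7: 53}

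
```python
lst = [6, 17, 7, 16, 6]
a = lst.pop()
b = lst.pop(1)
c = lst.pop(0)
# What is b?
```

After line 1: lst = [6, 17, 7, 16, 6]
After line 2 (pop() -> a = 6): lst = [6, 17, 7, 16]
After line 3 (pop(1) -> b = 17): lst = [6, 7, 16]
After line 4 (pop(0) -> c = 6): lst = [7, 16]

17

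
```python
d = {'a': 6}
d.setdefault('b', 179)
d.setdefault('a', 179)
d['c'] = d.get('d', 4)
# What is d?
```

After line 1: d = {'a': 6}
After line 2 (setdefault adds 'b'=179): d = {'a': 6, 'b': 179}
After line 3 (setdefault 'a' no-op, already exists): d = {'a': 6, 'b': 179}
After line 4 (get('d', 4) returns default since 'd' not in d): d = {'a': 6, 'b': 179, 'c': 4}

{'a': 6, 'b': 179, 'c': 4}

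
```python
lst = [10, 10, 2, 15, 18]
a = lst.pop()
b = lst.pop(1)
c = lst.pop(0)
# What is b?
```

After line 1: lst = [10, 10, 2, 15, 18]
After line 2 (pop() -> a = 18): lst = [10, 10, 2, 15]
After line 3 (pop(1) -> b = 10): lst = [10, 2, 15]
After line 4 (pop(0) -> c = 10): lst = [2, 15]

10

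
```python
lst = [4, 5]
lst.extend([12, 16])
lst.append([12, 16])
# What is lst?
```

After line 1: lst = [4, 5]
After line 2 (extend unpacks [12, 16]): lst = [4, 5, 12, 16]
After line 3 (append adds [12, 16] as single element): lst = [4, 5, 12, 16, [12, 16]]

[4, 5, 12, 16, [12, 16]]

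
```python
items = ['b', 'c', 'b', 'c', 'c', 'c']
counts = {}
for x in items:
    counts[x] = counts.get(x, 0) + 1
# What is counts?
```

Initial: counts = {}, items = ['b', 'c', 'b', 'c', 'c', 'c']
See 'b': counts = {'b': 1}
See 'c': counts = {'b': 1, 'c': 1}
See 'b': counts = {'b': 2, 'c': 1}
See 'c': counts = {'b': 2, 'c': 2}
See 'c': counts = {'b': 2, 'c': 3}
See 'c': counts = {'b': 2, 'c': 4}

{'b': 2, 'c': 4}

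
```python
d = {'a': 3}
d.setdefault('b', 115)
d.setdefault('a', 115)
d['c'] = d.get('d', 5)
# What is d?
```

After line 1: d = {'a': 3}
After line 2 (setdefault adds 'b'=115): d = {'a': 3, 'b': 115}
After line 3 (setdefault 'a' no-op, already exists): d = {'a': 3, 'b': 115}
After line 4 (get('d', 5) returns default since 'd' not in d): d = {'a': 3, 'b': 115, 'c': 5}

{'a': 3, 'b': 115, 'c': 5}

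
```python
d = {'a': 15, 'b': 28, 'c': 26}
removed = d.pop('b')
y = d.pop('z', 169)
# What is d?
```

After line 1: d = {'a': 15, 'b': 28, 'c': 26}
After line 2 (pop 'b' returns 28): d = {'a': 15, 'c': 26}, removed = 28
After line 3 (pop 'z' missing, returns default 169): d = {'a': 15, 'c': 26}, y = 169

{'a': 15, 'c': 26}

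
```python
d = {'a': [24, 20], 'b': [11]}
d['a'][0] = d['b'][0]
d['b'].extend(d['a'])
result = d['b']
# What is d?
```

After line 1: d = {'a': [24, 20], 'b': [11]}
After line 2 (a[0] = b[0] = 11): d = {'a': [11, 20], 'b': [11]}
After line 3 (b.extend(a) appends [11, 20]): d = {'a': [11, 20], 'b': [11, 11, 20]}
After line 4: result = d['b'] = [11, 11, 20]

{'a': [11, 20], 'b': [11, 11, 20]}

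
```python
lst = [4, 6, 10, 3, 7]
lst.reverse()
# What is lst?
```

[7, 3, 10, 6, 4]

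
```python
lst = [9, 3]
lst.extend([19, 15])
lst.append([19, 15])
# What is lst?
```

After line 1: lst = [9, 3]
After line 2 (extend unpacks [19, 15]): lst = [9, 3, 19, 15]
After line 3 (append adds [19, 15] as single element): lst = [9, 3, 19, 15, [19, 15]]

[9, 3, 19, 15, [19, 15]]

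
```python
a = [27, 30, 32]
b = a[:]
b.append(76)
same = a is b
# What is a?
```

After line 1: a = [27, 30, 32]
After line 2 (b = a[:] is a shallow copy, new object): a = [27, 30, 32], b = [27, 30, 32]
After line 3 (append only mutates b): a = [27, 30, 32], b = [27, 30, 32, 76]
After line 4 (same = a is b; different objects -> False): same = False

[27, 30, 32]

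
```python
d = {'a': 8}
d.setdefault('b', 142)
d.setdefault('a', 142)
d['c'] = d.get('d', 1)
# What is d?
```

After line 1: d = {'a': 8}
After line 2 (setdefault adds 'b'=142): d = {'a': 8, 'b': 142}
After line 3 (setdefault 'a' no-op, already exists): d = {'a': 8, 'b': 142}
After line 4 (get('d', 1) returns default since 'd' not in d): d = {'a': 8, 'b': 142, 'c': 1}

{'a': 8, 'b': 142, 'c': 1}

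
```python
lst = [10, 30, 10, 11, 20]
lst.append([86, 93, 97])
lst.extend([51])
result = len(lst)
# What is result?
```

After line 1: lst = [10, 30, 10, 11, 20]
After line 2 (append adds [86, 93, 97] as single element): lst = [10, 30, 10, 11, 20, [86, 93, 97]]
After line 3 (extend unpacks [51], adds 51): lst = [10, 30, 10, 11, 20, [86, 93, 97], 51]
After line 4: result = len(lst) = 7

7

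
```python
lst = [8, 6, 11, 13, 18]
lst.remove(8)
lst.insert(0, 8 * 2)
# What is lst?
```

After line 1: lst = [8, 6, 11, 13, 18]
After line 2 (remove first 8): lst = [6, 11, 13, 18]
After line 3 (insert 16 at index 0): lst = [16, 6, 11, 13, 18]

[16, 6, 11, 13, 18]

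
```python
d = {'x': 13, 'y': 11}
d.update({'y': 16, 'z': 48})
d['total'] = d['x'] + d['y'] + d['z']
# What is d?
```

After line 1: d = {'x': 13, 'y': 11}
After line 2 (y overwritten, z added): d = {'x': 13, 'y': 16, 'z': 48}
After line 3 (total = 13 + 16 + 48 = 77): d = {'x': 13, 'y': 16, 'z': 48, 'total': 77}

{'x': 13, 'y': 16, 'z': 48, 'total': 77}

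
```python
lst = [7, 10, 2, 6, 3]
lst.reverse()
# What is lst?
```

[3, 6, 2, 10, 7]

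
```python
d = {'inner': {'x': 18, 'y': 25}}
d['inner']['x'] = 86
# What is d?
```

After line 1: d = {'inner': {'x': 18, 'y': 25}}
After line 2 (inner x overwritten): d = {'inner': {'x': 86, 'y': 25}}

{'inner': {'x': 86, 'y': 25}}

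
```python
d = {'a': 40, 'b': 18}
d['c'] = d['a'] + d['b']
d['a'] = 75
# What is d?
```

After line 1: d = {'a': 40, 'b': 18}
After line 2 (d['c'] = 40 + 18): d = {'a': 40, 'b': 18, 'c': 58}
After line 3: d = {'a': 75, 'b': 18, 'c': 58}

{'a': 75, 'b': 18, 'c': 58}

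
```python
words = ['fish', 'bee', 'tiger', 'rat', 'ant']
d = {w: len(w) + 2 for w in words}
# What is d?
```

{'fish': 6, 'bee': 5, 'tiger': 7, 'rat': 5, 'ant': 5}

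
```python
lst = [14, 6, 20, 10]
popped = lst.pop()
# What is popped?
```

10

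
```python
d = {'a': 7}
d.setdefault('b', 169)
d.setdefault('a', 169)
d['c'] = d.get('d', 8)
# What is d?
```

After line 1: d = {'a': 7}
After line 2 (setdefault adds 'b'=169): d = {'a': 7, 'b': 169}
After line 3 (setdefault 'a' no-op, already exists): d = {'a': 7, 'b': 169}
After line 4 (get('d', 8) returns default since 'd' not in d): d = {'a': 7, 'b': 169, 'c': 8}

{'a': 7, 'b': 169, 'c': 8}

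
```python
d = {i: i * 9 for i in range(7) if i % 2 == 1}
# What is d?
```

{1: 9, 3: 27, 5: 45}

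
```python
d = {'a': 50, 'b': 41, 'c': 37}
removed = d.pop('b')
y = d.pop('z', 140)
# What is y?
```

After line 1: d = {'a': 50, 'b': 41, 'c': 37}
After line 2 (pop 'b' returns 41): d = {'a': 50, 'c': 37}, removed = 41
After line 3 (pop 'z' missing, returns default 140): d = {'a': 50, 'c': 37}, y = 140

140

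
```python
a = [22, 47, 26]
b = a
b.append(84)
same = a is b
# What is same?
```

After line 1: a = [22, 47, 26]
After line 2 (b = a is an alias, same object): a = [22, 47, 26], b = [22, 47, 26]
After line 3 (b.append mutates the shared list): a = [22, 47, 26, 84], b = [22, 47, 26, 84]
After line 4 (same = a is b; same object -> True): same = True

True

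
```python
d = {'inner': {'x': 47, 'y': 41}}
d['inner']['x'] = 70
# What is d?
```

After line 1: d = {'inner': {'x': 47, 'y': 41}}
After line 2 (inner x overwritten): d = {'inner': {'x': 70, 'y': 41}}

{'inner': {'x': 70, 'y': 41}}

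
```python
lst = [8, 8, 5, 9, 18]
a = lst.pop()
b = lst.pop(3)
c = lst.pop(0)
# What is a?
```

After line 1: lst = [8, 8, 5, 9, 18]
After line 2 (pop() -> a = 18): lst = [8, 8, 5, 9]
After line 3 (pop(3) -> b = 9): lst = [8, 8, 5]
After line 4 (pop(0) -> c = 8): lst = [8, 5]

18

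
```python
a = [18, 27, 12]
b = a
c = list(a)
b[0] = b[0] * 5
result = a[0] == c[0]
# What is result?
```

After line 1: a = [18, 27, 12]
After line 2 (b = a, alias): a = [18, 27, 12], b = [18, 27, 12]
After line 3 (c = list(a) is a copy, new object): c = [18, 27, 12]
After line 4 (b[0] = 18 * 5 = 90; mutates shared a/b): a = b = [90, 27, 12], c = [18, 27, 12]
After line 5 (a[0] = 90, c[0] = 18; result = False)

False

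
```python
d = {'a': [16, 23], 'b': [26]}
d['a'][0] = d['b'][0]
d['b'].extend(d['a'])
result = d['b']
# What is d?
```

After line 1: d = {'a': [16, 23], 'b': [26]}
After line 2 (a[0] = b[0] = 26): d = {'a': [26, 23], 'b': [26]}
After line 3 (b.extend(a) appends [26, 23]): d = {'a': [26, 23], 'b': [26, 26, 23]}
After line 4: result = d['b'] = [26, 26, 23]

{'a': [26, 23], 'b': [26, 26, 23]}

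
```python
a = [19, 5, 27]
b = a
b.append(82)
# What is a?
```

After line 1: a = [19, 5, 27]
After line 2 (b = a is an alias, same object): a = [19, 5, 27], b = [19, 5, 27]
After line 3 (b.append mutates the shared list): a = [19, 5, 27, 82], b = [19, 5, 27, 82]

[19, 5, 27, 82]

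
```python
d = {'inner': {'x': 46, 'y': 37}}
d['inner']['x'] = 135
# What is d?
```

After line 1: d = {'inner': {'x': 46, 'y': 37}}
After line 2 (inner x overwritten): d = {'inner': {'x': 135, 'y': 37}}

{'inner': {'x': 135, 'y': 37}}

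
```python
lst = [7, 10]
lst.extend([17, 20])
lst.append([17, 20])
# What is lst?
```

After line 1: lst = [7, 10]
After line 2 (extend unpacks [17, 20]): lst = [7, 10, 17, 20]
After line 3 (append adds [17, 20] as single element): lst = [7, 10, 17, 20, [17, 20]]

[7, 10, 17, 20, [17, 20]]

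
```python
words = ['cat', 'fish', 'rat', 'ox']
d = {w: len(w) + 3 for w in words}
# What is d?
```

{'cat': 6, 'fish': 7, 'rat': 6, 'ox': 5}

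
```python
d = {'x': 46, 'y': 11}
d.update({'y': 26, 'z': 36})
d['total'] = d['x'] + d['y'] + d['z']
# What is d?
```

After line 1: d = {'x': 46, 'y': 11}
After line 2 (y overwritten, z added): d = {'x': 46, 'y': 26, 'z': 36}
After line 3 (total = 46 + 26 + 36 = 108): d = {'x': 46, 'y': 26, 'z': 36, 'total': 108}

{'x': 46, 'y': 26, 'z': 36, 'total': 108}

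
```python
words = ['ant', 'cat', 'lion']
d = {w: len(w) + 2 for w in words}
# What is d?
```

{'ant': 5, 'cat': 5, 'lion': 6}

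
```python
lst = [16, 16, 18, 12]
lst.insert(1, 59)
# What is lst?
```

[16, 59, 16, 18, 12]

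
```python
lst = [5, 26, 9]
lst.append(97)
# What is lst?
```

[5, 26, 9, 97]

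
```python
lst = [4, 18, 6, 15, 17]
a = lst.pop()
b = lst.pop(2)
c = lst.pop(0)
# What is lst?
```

After line 1: lst = [4, 18, 6, 15, 17]
After line 2 (pop() -> a = 17): lst = [4, 18, 6, 15]
After line 3 (pop(2) -> b = 6): lst = [4, 18, 15]
After line 4 (pop(0) -> c = 4): lst = [18, 15]

[18, 15]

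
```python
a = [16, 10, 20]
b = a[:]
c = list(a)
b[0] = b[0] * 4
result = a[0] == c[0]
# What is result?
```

After line 1: a = [16, 10, 20]
After line 2 (b = a[:], copy): a = [16, 10, 20], b = [16, 10, 20]
After line 3 (c = list(a) is a copy, new object): c = [16, 10, 20]
After line 4 (b[0] = 16 * 4 = 64; only b mutates (copy)): a = [16, 10, 20], b = [64, 10, 20], c = [16, 10, 20]
After line 5 (a[0] = 16, c[0] = 16; result = True)

True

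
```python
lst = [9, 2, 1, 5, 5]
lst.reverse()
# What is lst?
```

[5, 5, 1, 2, 9]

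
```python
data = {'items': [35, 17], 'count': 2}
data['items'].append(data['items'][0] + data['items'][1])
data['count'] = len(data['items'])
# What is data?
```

After line 1: data = {'items': [35, 17], 'count': 2}
After line 2 (append 35 + 17 = 52): data = {'items': [35, 17, 52], 'count': 2}
After line 3 (count = len(items) = 3): data = {'items': [35, 17, 52], 'count': 3}

{'items': [35, 17, 52], 'count': 3}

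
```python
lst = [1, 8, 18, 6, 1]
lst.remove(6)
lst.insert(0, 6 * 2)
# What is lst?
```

After line 1: lst = [1, 8, 18, 6, 1]
After line 2 (remove first 6): lst = [1, 8, 18, 1]
After line 3 (insert 12 at index 0): lst = [12, 1, 8, 18, 1]

[12, 1, 8, 18, 1]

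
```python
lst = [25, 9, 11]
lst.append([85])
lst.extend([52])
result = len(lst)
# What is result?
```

After line 1: lst = [25, 9, 11]
After line 2 (append adds [85] as single element): lst = [25, 9, 11, [85]]
After line 3 (extend unpacks [52], adds 52): lst = [25, 9, 11, [85], 52]
After line 4: result = len(lst) = 5

5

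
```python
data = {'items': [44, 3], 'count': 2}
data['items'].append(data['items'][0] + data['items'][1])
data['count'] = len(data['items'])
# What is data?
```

After line 1: data = {'items': [44, 3], 'count': 2}
After line 2 (append 44 + 3 = 47): data = {'items': [44, 3, 47], 'count': 2}
After line 3 (count = len(items) = 3): data = {'items': [44, 3, 47], 'count': 3}

{'items': [44, 3, 47], 'count': 3}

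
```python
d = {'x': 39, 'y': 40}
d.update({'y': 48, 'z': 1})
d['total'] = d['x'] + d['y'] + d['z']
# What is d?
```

After line 1: d = {'x': 39, 'y': 40}
After line 2 (y overwritten, z added): d = {'x': 39, 'y': 48, 'z': 1}
After line 3 (total = 39 + 48 + 1 = 88): d = {'x': 39, 'y': 48, 'z': 1, 'total': 88}

{'x': 39, 'y': 48, 'z': 1, 'total': 88}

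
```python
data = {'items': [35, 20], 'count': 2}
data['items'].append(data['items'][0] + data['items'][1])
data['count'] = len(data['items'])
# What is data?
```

After line 1: data = {'items': [35, 20], 'count': 2}
After line 2 (append 35 + 20 = 55): data = {'items': [35, 20, 55], 'count': 2}
After line 3 (count = len(items) = 3): data = {'items': [35, 20, 55], 'count': 3}

{'items': [35, 20, 55], 'count': 3}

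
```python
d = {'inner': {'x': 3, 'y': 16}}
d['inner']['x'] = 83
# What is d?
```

After line 1: d = {'inner': {'x': 3, 'y': 16}}
After line 2 (inner x overwritten): d = {'inner': {'x': 83, 'y': 16}}

{'inner': {'x': 83, 'y': 16}}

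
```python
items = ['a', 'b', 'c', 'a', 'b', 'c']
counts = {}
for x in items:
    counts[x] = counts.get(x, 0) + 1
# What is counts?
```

Initial: counts = {}, items = ['a', 'b', 'c', 'a', 'b', 'c']
See 'a': counts = {'a': 1}
See 'b': counts = {'a': 1, 'b': 1}
See 'c': counts = {'a': 1, 'b': 1, 'c': 1}
See 'a': counts = {'a': 2, 'b': 1, 'c': 1}
See 'b': counts = {'a': 2, 'b': 2, 'c': 1}
See 'c': counts = {'a': 2, 'b': 2, 'c': 2}

{'a': 2, 'b': 2, 'c': 2}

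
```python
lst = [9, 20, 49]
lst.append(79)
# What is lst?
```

[9, 20, 49, 79]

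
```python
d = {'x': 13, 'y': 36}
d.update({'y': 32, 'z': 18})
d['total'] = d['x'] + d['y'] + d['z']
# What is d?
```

After line 1: d = {'x': 13, 'y': 36}
After line 2 (y overwritten, z added): d = {'x': 13, 'y': 32, 'z': 18}
After line 3 (total = 13 + 32 + 18 = 63): d = {'x': 13, 'y': 32, 'z': 18, 'total': 63}

{'x': 13, 'y': 32, 'z': 18, 'total': 63}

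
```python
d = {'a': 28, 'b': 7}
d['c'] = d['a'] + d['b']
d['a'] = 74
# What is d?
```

After line 1: d = {'a': 28, 'b': 7}
After line 2 (d['c'] = 28 + 7): d = {'a': 28, 'b': 7, 'c': 35}
After line 3: d = {'a': 74, 'b': 7, 'c': 35}

{'a': 74, 'b': 7, 'c': 35}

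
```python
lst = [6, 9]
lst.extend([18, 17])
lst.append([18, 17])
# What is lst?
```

After line 1: lst = [6, 9]
After line 2 (extend unpacks [18, 17]): lst = [6, 9, 18, 17]
After line 3 (append adds [18, 17] as single element): lst = [6, 9, 18, 17, [18, 17]]

[6, 9, 18, 17, [18, 17]]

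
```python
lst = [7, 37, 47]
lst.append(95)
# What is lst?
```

[7, 37, 47, 95]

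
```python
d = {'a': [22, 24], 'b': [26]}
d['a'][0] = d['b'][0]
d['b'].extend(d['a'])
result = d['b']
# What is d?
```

After line 1: d = {'a': [22, 24], 'b': [26]}
After line 2 (a[0] = b[0] = 26): d = {'a': [26, 24], 'b': [26]}
After line 3 (b.extend(a) appends [26, 24]): d = {'a': [26, 24], 'b': [26, 26, 24]}
After line 4: result = d['b'] = [26, 26, 24]

{'a': [26, 24], 'b': [26, 26, 24]}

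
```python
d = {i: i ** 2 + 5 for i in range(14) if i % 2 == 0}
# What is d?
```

{0: 5, 2: 9, 4: 21, 6: 41, 8: 69, 10: 105, 12: 149}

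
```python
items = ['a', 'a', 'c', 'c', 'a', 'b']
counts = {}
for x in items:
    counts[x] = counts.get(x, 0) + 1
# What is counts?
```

Initial: counts = {}, items = ['a', 'a', 'c', 'c', 'a', 'b']
See 'a': counts = {'a': 1}
See 'a': counts = {'a': 2}
See 'c': counts = {'a': 2, 'c': 1}
See 'c': counts = {'a': 2, 'c': 2}
See 'a': counts = {'a': 3, 'c': 2}
See 'b': counts = {'a': 3, 'c': 2, 'b': 1}

{'a': 3, 'c': 2, 'b': 1}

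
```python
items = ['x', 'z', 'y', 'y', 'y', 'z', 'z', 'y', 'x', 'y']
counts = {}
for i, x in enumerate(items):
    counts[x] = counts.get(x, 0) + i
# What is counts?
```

Initial: counts = {}, items = ['x', 'z', 'y', 'y', 'y', 'z', 'z', 'y', 'x', 'y']
i=0, x='x': counts = {'x': 0}
i=1, x='z': counts = {'x': 0, 'z': 1}
i=2, x='y': counts = {'x': 0, 'z': 1, 'y': 2}
i=3, x='y': counts = {'x': 0, 'z': 1, 'y': 5}
i=4, x='y': counts = {'x': 0, 'z': 1, 'y': 9}
i=5, x='z': counts = {'x': 0, 'z': 6, 'y': 9}
i=6, x='z': counts = {'x': 0, 'z': 12, 'y': 9}
i=7, x='y': counts = {'x': 0, 'z': 12, 'y': 16}
i=8, x='x': counts = {'x': 8, 'z': 12, 'y': 16}
i=9, x='y': counts = {'x': 8, 'z': 12, 'y': 25}

{'x': 8, 'z': 12, 'y': 25}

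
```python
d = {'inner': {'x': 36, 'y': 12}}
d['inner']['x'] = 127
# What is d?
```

After line 1: d = {'inner': {'x': 36, 'y': 12}}
After line 2 (inner x overwritten): d = {'inner': {'x': 127, 'y': 12}}

{'inner': {'x': 127, 'y': 12}}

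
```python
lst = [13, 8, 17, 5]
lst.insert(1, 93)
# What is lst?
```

[13, 93, 8, 17, 5]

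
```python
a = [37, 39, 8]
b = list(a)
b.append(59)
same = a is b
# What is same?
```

After line 1: a = [37, 39, 8]
After line 2 (b = list(a) is a shallow copy, new object): a = [37, 39, 8], b = [37, 39, 8]
After line 3 (append only mutates b): a = [37, 39, 8], b = [37, 39, 8, 59]
After line 4 (same = a is b; different objects -> False): same = False

False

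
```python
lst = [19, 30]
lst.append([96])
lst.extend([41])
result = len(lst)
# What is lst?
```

After line 1: lst = [19, 30]
After line 2 (append adds [96] as single element): lst = [19, 30, [96]]
After line 3 (extend unpacks [41], adds 41): lst = [19, 30, [96], 41]
After line 4: result = len(lst) = 4

[19, 30, [96], 41]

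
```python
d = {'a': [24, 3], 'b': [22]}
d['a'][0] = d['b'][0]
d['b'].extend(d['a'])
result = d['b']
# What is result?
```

After line 1: d = {'a': [24, 3], 'b': [22]}
After line 2 (a[0] = b[0] = 22): d = {'a': [22, 3], 'b': [22]}
After line 3 (b.extend(a) appends [22, 3]): d = {'a': [22, 3], 'b': [22, 22, 3]}
After line 4: result = d['b'] = [22, 22, 3]

[22, 22, 3]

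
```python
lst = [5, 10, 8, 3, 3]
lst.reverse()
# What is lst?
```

[3, 3, 8, 10, 5]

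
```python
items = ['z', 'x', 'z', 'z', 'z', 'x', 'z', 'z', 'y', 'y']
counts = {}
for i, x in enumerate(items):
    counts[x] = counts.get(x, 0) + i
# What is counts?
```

Initial: counts = {}, items = ['z', 'x', 'z', 'z', 'z', 'x', 'z', 'z', 'y', 'y']
i=0, x='z': counts = {'z': 0}
i=1, x='x': counts = {'z': 0, 'x': 1}
i=2, x='z': counts = {'z': 2, 'x': 1}
i=3, x='z': counts = {'z': 5, 'x': 1}
i=4, x='z': counts = {'z': 9, 'x': 1}
i=5, x='x': counts = {'z': 9, 'x': 6}
i=6, x='z': counts = {'z': 15, 'x': 6}
i=7, x='z': counts = {'z': 22, 'x': 6}
i=8, x='y': counts = {'z': 22, 'x': 6, 'y': 8}
i=9, x='y': counts = {'z': 22, 'x': 6, 'y': 17}

{'z': 22, 'x': 6, 'y': 17}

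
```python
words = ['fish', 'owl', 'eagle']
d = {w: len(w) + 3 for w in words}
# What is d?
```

{'fish': 7, 'owl': 6, 'eagle': 8}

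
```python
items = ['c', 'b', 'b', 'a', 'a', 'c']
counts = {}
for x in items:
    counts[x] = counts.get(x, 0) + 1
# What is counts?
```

Initial: counts = {}, items = ['c', 'b', 'b', 'a', 'a', 'c']
See 'c': counts = {'c': 1}
See 'b': counts = {'c': 1, 'b': 1}
See 'b': counts = {'c': 1, 'b': 2}
See 'a': counts = {'c': 1, 'b': 2, 'a': 1}
See 'a': counts = {'c': 1, 'b': 2, 'a': 2}
See 'c': counts = {'c': 2, 'b': 2, 'a': 2}

{'c': 2, 'b': 2, 'a': 2}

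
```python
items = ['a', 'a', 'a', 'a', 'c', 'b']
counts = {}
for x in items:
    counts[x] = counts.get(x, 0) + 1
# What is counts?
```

Initial: counts = {}, items = ['a', 'a', 'a', 'a', 'c', 'b']
See 'a': counts = {'a': 1}
See 'a': counts = {'a': 2}
See 'a': counts = {'a': 3}
See 'a': counts = {'a': 4}
See 'c': counts = {'a': 4, 'c': 1}
See 'b': counts = {'a': 4, 'c': 1, 'b': 1}

{'a': 4, 'c': 1, 'b': 1}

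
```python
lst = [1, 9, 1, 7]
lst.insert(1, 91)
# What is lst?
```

[1, 91, 9, 1, 7]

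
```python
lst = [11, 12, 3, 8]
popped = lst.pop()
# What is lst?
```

[11, 12, 3]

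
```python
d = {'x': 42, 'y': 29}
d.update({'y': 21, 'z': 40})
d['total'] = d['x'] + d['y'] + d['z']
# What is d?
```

After line 1: d = {'x': 42, 'y': 29}
After line 2 (y overwritten, z added): d = {'x': 42, 'y': 21, 'z': 40}
After line 3 (total = 42 + 21 + 40 = 103): d = {'x': 42, 'y': 21, 'z': 40, 'total': 103}

{'x': 42, 'y': 21, 'z': 40, 'total': 103}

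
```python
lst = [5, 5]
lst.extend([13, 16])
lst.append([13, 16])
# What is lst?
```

After line 1: lst = [5, 5]
After line 2 (extend unpacks [13, 16]): lst = [5, 5, 13, 16]
After line 3 (append adds [13, 16] as single element): lst = [5, 5, 13, 16, [13, 16]]

[5, 5, 13, 16, [13, 16]]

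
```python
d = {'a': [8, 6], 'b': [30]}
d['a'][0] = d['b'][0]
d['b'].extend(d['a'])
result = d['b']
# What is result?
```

After line 1: d = {'a': [8, 6], 'b': [30]}
After line 2 (a[0] = b[0] = 30): d = {'a': [30, 6], 'b': [30]}
After line 3 (b.extend(a) appends [30, 6]): d = {'a': [30, 6], 'b': [30, 30, 6]}
After line 4: result = d['b'] = [30, 30, 6]

[30, 30, 6]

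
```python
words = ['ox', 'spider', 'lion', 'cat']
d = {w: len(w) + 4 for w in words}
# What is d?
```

{'ox': 6, 'spider': 10, 'lion': 8, 'cat': 7}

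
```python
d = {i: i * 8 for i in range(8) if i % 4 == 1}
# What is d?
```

{1: 8, 5: 40}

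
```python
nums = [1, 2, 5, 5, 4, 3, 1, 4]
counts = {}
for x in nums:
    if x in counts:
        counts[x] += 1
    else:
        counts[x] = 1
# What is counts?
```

Initial: counts = {}, nums = [1, 2, 5, 5, 4, 3, 1, 4]
See 1: counts = {1: 1}
See 2: counts = {1: 1, 2: 1}
See 5: counts = {1: 1, 2: 1, 5: 1}
See 5: counts = {1: 1, 2: 1, 5: 2}
See 4: counts = {1: 1, 2: 1, 5: 2, 4: 1}
See 3: counts = {1: 1, 2: 1, 5: 2, 4: 1, 3: 1}
See 1: counts = {1: 2, 2: 1, 5: 2, 4: 1, 3: 1}
See 4: counts = {1: 2, 2: 1, 5: 2, 4: 2, 3: 1}

{1: 2, 2: 1, 5: 2, 4: 2, 3: 1}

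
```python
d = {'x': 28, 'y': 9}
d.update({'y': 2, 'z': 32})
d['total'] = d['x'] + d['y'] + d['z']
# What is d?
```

After line 1: d = {'x': 28, 'y': 9}
After line 2 (y overwritten, z added): d = {'x': 28, 'y': 2, 'z': 32}
After line 3 (total = 28 + 2 + 32 = 62): d = {'x': 28, 'y': 2, 'z': 32, 'total': 62}

{'x': 28, 'y': 2, 'z': 32, 'total': 62}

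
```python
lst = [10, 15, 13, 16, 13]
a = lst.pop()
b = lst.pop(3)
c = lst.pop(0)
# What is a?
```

After line 1: lst = [10, 15, 13, 16, 13]
After line 2 (pop() -> a = 13): lst = [10, 15, 13, 16]
After line 3 (pop(3) -> b = 16): lst = [10, 15, 13]
After line 4 (pop(0) -> c = 10): lst = [15, 13]

13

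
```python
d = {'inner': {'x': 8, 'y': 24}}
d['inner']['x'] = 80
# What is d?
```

After line 1: d = {'inner': {'x': 8, 'y': 24}}
After line 2 (inner x overwritten): d = {'inner': {'x': 80, 'y': 24}}

{'inner': {'x': 80, 'y': 24}}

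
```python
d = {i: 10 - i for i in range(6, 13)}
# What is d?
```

{6: 4, 7: 3, 8: 2, 9: 1, 10: 0, 11: -1, 12: -2}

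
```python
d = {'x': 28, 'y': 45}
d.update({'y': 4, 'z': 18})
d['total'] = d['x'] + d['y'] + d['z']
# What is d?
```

After line 1: d = {'x': 28, 'y': 45}
After line 2 (y overwritten, z added): d = {'x': 28, 'y': 4, 'z': 18}
After line 3 (total = 28 + 4 + 18 = 50): d = {'x': 28, 'y': 4, 'z': 18, 'total': 50}

{'x': 28, 'y': 4, 'z': 18, 'total': 50}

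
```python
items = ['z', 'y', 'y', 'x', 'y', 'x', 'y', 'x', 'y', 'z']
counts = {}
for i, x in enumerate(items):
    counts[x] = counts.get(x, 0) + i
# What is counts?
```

Initial: counts = {}, items = ['z', 'y', 'y', 'x', 'y', 'x', 'y', 'x', 'y', 'z']
i=0, x='z': counts = {'z': 0}
i=1, x='y': counts = {'z': 0, 'y': 1}
i=2, x='y': counts = {'z': 0, 'y': 3}
i=3, x='x': counts = {'z': 0, 'y': 3, 'x': 3}
i=4, x='y': counts = {'z': 0, 'y': 7, 'x': 3}
i=5, x='x': counts = {'z': 0, 'y': 7, 'x': 8}
i=6, x='y': counts = {'z': 0, 'y': 13, 'x': 8}
i=7, x='x': counts = {'z': 0, 'y': 13, 'x': 15}
i=8, x='y': counts = {'z': 0, 'y': 21, 'x': 15}
i=9, x='z': counts = {'z': 9, 'y': 21, 'x': 15}

{'z': 9, 'y': 21, 'x': 15}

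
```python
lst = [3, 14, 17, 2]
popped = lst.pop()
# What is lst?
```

[3, 14, 17]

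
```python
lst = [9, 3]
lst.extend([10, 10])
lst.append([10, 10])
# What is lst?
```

After line 1: lst = [9, 3]
After line 2 (extend unpacks [10, 10]): lst = [9, 3, 10, 10]
After line 3 (append adds [10, 10] as single element): lst = [9, 3, 10, 10, [10, 10]]

[9, 3, 10, 10, [10, 10]]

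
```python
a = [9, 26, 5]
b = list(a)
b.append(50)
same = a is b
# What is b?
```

After line 1: a = [9, 26, 5]
After line 2 (b = list(a) is a shallow copy, new object): a = [9, 26, 5], b = [9, 26, 5]
After line 3 (append only mutates b): a = [9, 26, 5], b = [9, 26, 5, 50]
After line 4 (same = a is b; different objects -> False): same = False

[9, 26, 5, 50]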